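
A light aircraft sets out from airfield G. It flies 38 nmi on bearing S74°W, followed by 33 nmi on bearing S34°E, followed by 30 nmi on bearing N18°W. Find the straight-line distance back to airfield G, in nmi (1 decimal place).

Leg 1 (S74°W, 38 nmi): east 38 sin 254° = -36.53, north 38 cos 254° = -10.47
Leg 2 (S34°E, 33 nmi): east 33 sin 146° = 18.45, north 33 cos 146° = -27.36
Leg 3 (N18°W, 30 nmi): east 30 sin 342° = -9.27, north 30 cos 342° = 28.53
Net: -27.35 east, -9.30 north. Distance = √((-27.35)² + (-9.30)²) = 28.884 nmi.

28.9 nmi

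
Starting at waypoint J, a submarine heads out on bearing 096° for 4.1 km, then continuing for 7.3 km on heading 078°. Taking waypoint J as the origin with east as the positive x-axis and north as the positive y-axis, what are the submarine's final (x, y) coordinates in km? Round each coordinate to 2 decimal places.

(11.22, 1.09)

Leg 1 (096°, 4.1 km): east 4.1 sin 96° = 4.08, north 4.1 cos 96° = -0.43
Leg 2 (078°, 7.3 km): east 7.3 sin 78° = 7.14, north 7.3 cos 78° = 1.52
Summing: 11.22 km east, 1.09 km north → (11.22, 1.09).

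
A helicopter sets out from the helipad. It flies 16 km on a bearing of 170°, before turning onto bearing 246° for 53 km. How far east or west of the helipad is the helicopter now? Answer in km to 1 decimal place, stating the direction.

45.6 km west

Leg 1 (170°, 16 km): east 16 sin 170° = 2.78, north 16 cos 170° = -15.76
Leg 2 (246°, 53 km): east 53 sin 246° = -48.42, north 53 cos 246° = -21.56
Net east component: -45.64 km.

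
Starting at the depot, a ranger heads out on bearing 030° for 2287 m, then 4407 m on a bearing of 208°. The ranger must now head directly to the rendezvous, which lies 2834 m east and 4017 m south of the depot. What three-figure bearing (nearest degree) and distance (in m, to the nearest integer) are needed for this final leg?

119°, 4309 m

Leg 1 (030°, 2287 m): east 2287 sin 30° = 1143.50, north 2287 cos 30° = 1980.60
Leg 2 (208°, 4407 m): east 4407 sin 208° = -2068.96, north 4407 cos 208° = -3891.15
Current position: (-925.46, -1910.55). Target: (2834, -4017). Remaining: Δeast = 3759.46, Δnorth = -2106.45.
Bearing = atan2(3759.46, -2106.45) mod 360° = 119.26°; distance = √((3759.46)² + (-2106.45)²) = 4309.371 m.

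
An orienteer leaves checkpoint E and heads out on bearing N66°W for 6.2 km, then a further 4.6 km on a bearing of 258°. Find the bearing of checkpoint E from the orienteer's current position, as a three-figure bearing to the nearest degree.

Leg 1 (N66°W, 6.2 km): east 6.2 sin 294° = -5.66, north 6.2 cos 294° = 2.52
Leg 2 (258°, 4.6 km): east 4.6 sin 258° = -4.50, north 4.6 cos 258° = -0.96
Net displacement: -10.16 east, 1.57 north. Direction back to start is (10.16, -1.57): bearing = atan2(10.16, -1.57) mod 360° = 98.76° ≈ 099°.

099°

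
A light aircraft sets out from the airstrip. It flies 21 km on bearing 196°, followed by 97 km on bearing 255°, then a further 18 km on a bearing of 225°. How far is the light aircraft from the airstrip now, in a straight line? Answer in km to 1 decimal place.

126.3 km

Leg 1 (196°, 21 km): east 21 sin 196° = -5.79, north 21 cos 196° = -20.19
Leg 2 (255°, 97 km): east 97 sin 255° = -93.69, north 97 cos 255° = -25.11
Leg 3 (225°, 18 km): east 18 sin 225° = -12.73, north 18 cos 225° = -12.73
Net: -112.21 east, -58.02 north. Distance = √((-112.21)² + (-58.02)²) = 126.324 km.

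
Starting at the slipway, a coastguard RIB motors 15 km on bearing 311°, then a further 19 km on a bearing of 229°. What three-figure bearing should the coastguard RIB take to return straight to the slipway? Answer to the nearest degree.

084°

Leg 1 (311°, 15 km): east 15 sin 311° = -11.32, north 15 cos 311° = 9.84
Leg 2 (229°, 19 km): east 19 sin 229° = -14.34, north 19 cos 229° = -12.47
Net displacement: -25.66 east, -2.62 north. Direction back to start is (25.66, 2.62): bearing = atan2(25.66, 2.62) mod 360° = 84.16° ≈ 084°.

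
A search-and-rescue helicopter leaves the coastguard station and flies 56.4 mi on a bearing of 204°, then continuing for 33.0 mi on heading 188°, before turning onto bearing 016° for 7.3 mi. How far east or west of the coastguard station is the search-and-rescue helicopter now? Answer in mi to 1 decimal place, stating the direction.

Leg 1 (204°, 56.4 mi): east 56.4 sin 204° = -22.94, north 56.4 cos 204° = -51.52
Leg 2 (188°, 33.0 mi): east 33.0 sin 188° = -4.59, north 33.0 cos 188° = -32.68
Leg 3 (016°, 7.3 mi): east 7.3 sin 16° = 2.01, north 7.3 cos 16° = 7.02
Net east component: -25.52 mi.

25.5 mi west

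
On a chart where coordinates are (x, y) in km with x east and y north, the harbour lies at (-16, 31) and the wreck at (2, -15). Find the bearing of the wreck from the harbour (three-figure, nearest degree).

159°

Δeast = 2 − -16 = 18.00; Δnorth = -15 − 31 = -46.00.
Bearing = atan2(Δeast, Δnorth) mod 360° = 158.63° ≈ 159°.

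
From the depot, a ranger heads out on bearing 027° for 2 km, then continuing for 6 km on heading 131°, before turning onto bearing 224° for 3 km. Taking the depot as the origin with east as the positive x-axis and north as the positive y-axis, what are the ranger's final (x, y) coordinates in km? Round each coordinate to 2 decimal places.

(3.35, -4.31)

Leg 1 (027°, 2 km): east 2 sin 27° = 0.91, north 2 cos 27° = 1.78
Leg 2 (131°, 6 km): east 6 sin 131° = 4.53, north 6 cos 131° = -3.94
Leg 3 (224°, 3 km): east 3 sin 224° = -2.08, north 3 cos 224° = -2.16
Summing: 3.35 km east, -4.31 km north → (3.35, -4.31).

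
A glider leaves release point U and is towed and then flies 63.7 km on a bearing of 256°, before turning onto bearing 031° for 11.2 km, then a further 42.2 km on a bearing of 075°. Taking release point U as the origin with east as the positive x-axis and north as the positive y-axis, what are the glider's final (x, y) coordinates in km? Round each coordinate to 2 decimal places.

Leg 1 (256°, 63.7 km): east 63.7 sin 256° = -61.81, north 63.7 cos 256° = -15.41
Leg 2 (031°, 11.2 km): east 11.2 sin 31° = 5.77, north 11.2 cos 31° = 9.60
Leg 3 (075°, 42.2 km): east 42.2 sin 75° = 40.76, north 42.2 cos 75° = 10.92
Summing: -15.28 km east, 5.11 km north → (-15.28, 5.11).

(-15.28, 5.11)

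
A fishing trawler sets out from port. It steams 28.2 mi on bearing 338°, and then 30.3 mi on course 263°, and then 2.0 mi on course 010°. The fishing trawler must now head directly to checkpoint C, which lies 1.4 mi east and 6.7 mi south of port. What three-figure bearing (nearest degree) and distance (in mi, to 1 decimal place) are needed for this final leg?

Leg 1 (338°, 28.2 mi): east 28.2 sin 338° = -10.56, north 28.2 cos 338° = 26.15
Leg 2 (263°, 30.3 mi): east 30.3 sin 263° = -30.07, north 30.3 cos 263° = -3.69
Leg 3 (010°, 2.0 mi): east 2.0 sin 10° = 0.35, north 2.0 cos 10° = 1.97
Current position: (-40.29, 24.42). Target: (1.4, -6.7). Remaining: Δeast = 41.69, Δnorth = -31.12.
Bearing = atan2(41.69, -31.12) mod 360° = 126.74°; distance = √((41.69)² + (-31.12)²) = 52.027 mi.

127°, 52.0 mi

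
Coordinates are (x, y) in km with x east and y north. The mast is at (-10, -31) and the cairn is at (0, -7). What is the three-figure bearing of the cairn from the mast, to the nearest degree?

Δeast = 0 − -10 = 10.00; Δnorth = -7 − -31 = 24.00.
Bearing = atan2(Δeast, Δnorth) mod 360° = 22.62° ≈ 023°.

023°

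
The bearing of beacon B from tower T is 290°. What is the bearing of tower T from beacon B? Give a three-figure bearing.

Back-bearing = 290° − 180° = 110°.

110°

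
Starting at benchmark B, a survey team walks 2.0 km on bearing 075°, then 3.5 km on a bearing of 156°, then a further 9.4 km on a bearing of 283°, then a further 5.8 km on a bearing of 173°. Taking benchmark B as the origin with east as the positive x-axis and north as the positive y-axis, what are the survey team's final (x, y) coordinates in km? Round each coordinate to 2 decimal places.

(-5.10, -6.32)

Leg 1 (075°, 2.0 km): east 2.0 sin 75° = 1.93, north 2.0 cos 75° = 0.52
Leg 2 (156°, 3.5 km): east 3.5 sin 156° = 1.42, north 3.5 cos 156° = -3.20
Leg 3 (283°, 9.4 km): east 9.4 sin 283° = -9.16, north 9.4 cos 283° = 2.11
Leg 4 (173°, 5.8 km): east 5.8 sin 173° = 0.71, north 5.8 cos 173° = -5.76
Summing: -5.10 km east, -6.32 km north → (-5.10, -6.32).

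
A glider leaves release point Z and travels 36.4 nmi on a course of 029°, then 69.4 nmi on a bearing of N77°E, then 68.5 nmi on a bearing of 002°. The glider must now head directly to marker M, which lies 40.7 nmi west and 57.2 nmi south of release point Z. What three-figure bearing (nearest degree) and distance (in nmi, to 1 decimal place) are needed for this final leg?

Leg 1 (029°, 36.4 nmi): east 36.4 sin 29° = 17.65, north 36.4 cos 29° = 31.84
Leg 2 (N77°E, 69.4 nmi): east 69.4 sin 77° = 67.62, north 69.4 cos 77° = 15.61
Leg 3 (002°, 68.5 nmi): east 68.5 sin 2° = 2.39, north 68.5 cos 2° = 68.46
Current position: (87.66, 115.91). Target: (-40.7, -57.2). Remaining: Δeast = -128.36, Δnorth = -173.11.
Bearing = atan2(-128.36, -173.11) mod 360° = 216.56°; distance = √((-128.36)² + (-173.11)²) = 215.503 nmi.

217°, 215.5 nmi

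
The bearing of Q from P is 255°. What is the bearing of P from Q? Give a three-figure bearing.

Back-bearing = 255° − 180° = 075°.

075°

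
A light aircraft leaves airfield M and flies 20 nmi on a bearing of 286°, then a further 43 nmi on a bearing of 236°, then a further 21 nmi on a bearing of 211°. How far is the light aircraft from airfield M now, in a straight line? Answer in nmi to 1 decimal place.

75.2 nmi

Leg 1 (286°, 20 nmi): east 20 sin 286° = -19.23, north 20 cos 286° = 5.51
Leg 2 (236°, 43 nmi): east 43 sin 236° = -35.65, north 43 cos 236° = -24.05
Leg 3 (211°, 21 nmi): east 21 sin 211° = -10.82, north 21 cos 211° = -18.00
Net: -65.69 east, -36.53 north. Distance = √((-65.69)² + (-36.53)²) = 75.165 nmi.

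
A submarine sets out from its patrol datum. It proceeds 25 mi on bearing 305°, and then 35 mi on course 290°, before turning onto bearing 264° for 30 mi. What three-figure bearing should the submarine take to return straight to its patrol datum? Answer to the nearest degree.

Leg 1 (305°, 25 mi): east 25 sin 305° = -20.48, north 25 cos 305° = 14.34
Leg 2 (290°, 35 mi): east 35 sin 290° = -32.89, north 35 cos 290° = 11.97
Leg 3 (264°, 30 mi): east 30 sin 264° = -29.84, north 30 cos 264° = -3.14
Net displacement: -83.20 east, 23.17 north. Direction back to start is (83.20, -23.17): bearing = atan2(83.20, -23.17) mod 360° = 105.56° ≈ 106°.

106°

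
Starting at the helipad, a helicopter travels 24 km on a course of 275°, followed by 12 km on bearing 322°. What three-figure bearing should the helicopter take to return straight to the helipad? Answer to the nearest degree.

110°

Leg 1 (275°, 24 km): east 24 sin 275° = -23.91, north 24 cos 275° = 2.09
Leg 2 (322°, 12 km): east 12 sin 322° = -7.39, north 12 cos 322° = 9.46
Net displacement: -31.30 east, 11.55 north. Direction back to start is (31.30, -11.55): bearing = atan2(31.30, -11.55) mod 360° = 110.25° ≈ 110°.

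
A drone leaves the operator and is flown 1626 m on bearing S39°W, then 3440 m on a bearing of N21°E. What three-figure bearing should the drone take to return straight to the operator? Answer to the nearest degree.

Leg 1 (S39°W, 1626 m): east 1626 sin 219° = -1023.27, north 1626 cos 219° = -1263.64
Leg 2 (N21°E, 3440 m): east 3440 sin 21° = 1232.79, north 3440 cos 21° = 3211.52
Net displacement: 209.51 east, 1947.88 north. Direction back to start is (-209.51, -1947.88): bearing = atan2(-209.51, -1947.88) mod 360° = 186.14° ≈ 186°.

186°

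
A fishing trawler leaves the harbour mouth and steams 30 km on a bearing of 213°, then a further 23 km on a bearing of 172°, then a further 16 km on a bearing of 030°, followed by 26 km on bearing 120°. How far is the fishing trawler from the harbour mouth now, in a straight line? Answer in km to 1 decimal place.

50.2 km

Leg 1 (213°, 30 km): east 30 sin 213° = -16.34, north 30 cos 213° = -25.16
Leg 2 (172°, 23 km): east 23 sin 172° = 3.20, north 23 cos 172° = -22.78
Leg 3 (030°, 16 km): east 16 sin 30° = 8.00, north 16 cos 30° = 13.86
Leg 4 (120°, 26 km): east 26 sin 120° = 22.52, north 26 cos 120° = -13.00
Net: 17.38 east, -47.08 north. Distance = √((17.38)² + (-47.08)²) = 50.185 km.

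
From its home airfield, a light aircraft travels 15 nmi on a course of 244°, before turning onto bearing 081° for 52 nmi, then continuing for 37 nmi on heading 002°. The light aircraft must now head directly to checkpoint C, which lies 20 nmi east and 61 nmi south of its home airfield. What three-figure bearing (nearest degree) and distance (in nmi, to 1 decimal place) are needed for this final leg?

191°, 101.4 nmi

Leg 1 (244°, 15 nmi): east 15 sin 244° = -13.48, north 15 cos 244° = -6.58
Leg 2 (081°, 52 nmi): east 52 sin 81° = 51.36, north 52 cos 81° = 8.13
Leg 3 (002°, 37 nmi): east 37 sin 2° = 1.29, north 37 cos 2° = 36.98
Current position: (39.17, 38.54). Target: (20, -61). Remaining: Δeast = -19.17, Δnorth = -99.54.
Bearing = atan2(-19.17, -99.54) mod 360° = 190.90°; distance = √((-19.17)² + (-99.54)²) = 101.366 nmi.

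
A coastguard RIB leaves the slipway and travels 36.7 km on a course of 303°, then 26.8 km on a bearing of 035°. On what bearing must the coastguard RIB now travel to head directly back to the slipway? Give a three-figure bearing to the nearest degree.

160°

Leg 1 (303°, 36.7 km): east 36.7 sin 303° = -30.78, north 36.7 cos 303° = 19.99
Leg 2 (035°, 26.8 km): east 26.8 sin 35° = 15.37, north 26.8 cos 35° = 21.95
Net displacement: -15.41 east, 41.94 north. Direction back to start is (15.41, -41.94): bearing = atan2(15.41, -41.94) mod 360° = 159.83° ≈ 160°.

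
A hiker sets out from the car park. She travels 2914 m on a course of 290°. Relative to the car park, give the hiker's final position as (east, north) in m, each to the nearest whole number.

(-2738, 997)

Leg 1 (290°, 2914 m): east 2914 sin 290° = -2738.26, north 2914 cos 290° = 996.65
Summing: -2738.26 m east, 996.65 m north → (-2738, 997).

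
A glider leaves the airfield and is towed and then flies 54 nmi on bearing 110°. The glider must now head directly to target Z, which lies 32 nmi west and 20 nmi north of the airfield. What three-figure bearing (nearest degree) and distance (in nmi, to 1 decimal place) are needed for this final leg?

Leg 1 (110°, 54 nmi): east 54 sin 110° = 50.74, north 54 cos 110° = -18.47
Current position: (50.74, -18.47). Target: (-32, 20). Remaining: Δeast = -82.74, Δnorth = 38.47.
Bearing = atan2(-82.74, 38.47) mod 360° = 294.93°; distance = √((-82.74)² + (38.47)²) = 91.249 nmi.

295°, 91.2 nmi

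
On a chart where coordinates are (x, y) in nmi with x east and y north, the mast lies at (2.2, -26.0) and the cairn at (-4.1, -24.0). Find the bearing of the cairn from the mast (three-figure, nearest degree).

288°

Δeast = -4.1 − 2.2 = -6.30; Δnorth = -24.0 − -26.0 = 2.00.
Bearing = atan2(Δeast, Δnorth) mod 360° = 287.61° ≈ 288°.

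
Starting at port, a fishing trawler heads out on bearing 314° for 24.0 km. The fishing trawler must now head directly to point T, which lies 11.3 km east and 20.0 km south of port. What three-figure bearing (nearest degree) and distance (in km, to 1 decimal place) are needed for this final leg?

Leg 1 (314°, 24.0 km): east 24.0 sin 314° = -17.26, north 24.0 cos 314° = 16.67
Current position: (-17.26, 16.67). Target: (11.3, -20.0). Remaining: Δeast = 28.56, Δnorth = -36.67.
Bearing = atan2(28.56, -36.67) mod 360° = 142.08°; distance = √((28.56)² + (-36.67)²) = 46.484 km.

142°, 46.5 km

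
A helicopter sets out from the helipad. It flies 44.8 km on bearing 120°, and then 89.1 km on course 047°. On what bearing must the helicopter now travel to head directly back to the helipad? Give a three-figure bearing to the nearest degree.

250°

Leg 1 (120°, 44.8 km): east 44.8 sin 120° = 38.80, north 44.8 cos 120° = -22.40
Leg 2 (047°, 89.1 km): east 89.1 sin 47° = 65.16, north 89.1 cos 47° = 60.77
Net displacement: 103.96 east, 38.37 north. Direction back to start is (-103.96, -38.37): bearing = atan2(-103.96, -38.37) mod 360° = 249.74° ≈ 250°.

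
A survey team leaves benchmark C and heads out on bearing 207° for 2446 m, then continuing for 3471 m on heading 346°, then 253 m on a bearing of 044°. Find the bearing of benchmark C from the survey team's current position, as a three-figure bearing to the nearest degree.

128°

Leg 1 (207°, 2446 m): east 2446 sin 207° = -1110.46, north 2446 cos 207° = -2179.40
Leg 2 (346°, 3471 m): east 3471 sin 346° = -839.71, north 3471 cos 346° = 3367.90
Leg 3 (044°, 253 m): east 253 sin 44° = 175.75, north 253 cos 44° = 181.99
Net displacement: -1774.42 east, 1370.49 north. Direction back to start is (1774.42, -1370.49): bearing = atan2(1774.42, -1370.49) mod 360° = 127.68° ≈ 128°.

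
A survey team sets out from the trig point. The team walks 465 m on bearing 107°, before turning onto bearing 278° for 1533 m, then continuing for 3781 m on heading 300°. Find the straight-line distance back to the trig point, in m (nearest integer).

Leg 1 (107°, 465 m): east 465 sin 107° = 444.68, north 465 cos 107° = -135.95
Leg 2 (278°, 1533 m): east 1533 sin 278° = -1518.08, north 1533 cos 278° = 213.35
Leg 3 (300°, 3781 m): east 3781 sin 300° = -3274.44, north 3781 cos 300° = 1890.50
Net: -4347.84 east, 1967.90 north. Distance = √((-4347.84)² + (1967.90)²) = 4772.458 m.

4772 m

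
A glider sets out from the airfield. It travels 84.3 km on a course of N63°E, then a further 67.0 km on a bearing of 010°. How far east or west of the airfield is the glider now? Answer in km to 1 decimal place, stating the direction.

Leg 1 (N63°E, 84.3 km): east 84.3 sin 63° = 75.11, north 84.3 cos 63° = 38.27
Leg 2 (010°, 67.0 km): east 67.0 sin 10° = 11.63, north 67.0 cos 10° = 65.98
Net east component: 86.75 km.

86.7 km east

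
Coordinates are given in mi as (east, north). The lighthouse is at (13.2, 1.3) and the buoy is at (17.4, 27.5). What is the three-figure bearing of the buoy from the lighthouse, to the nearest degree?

009°

Δeast = 17.4 − 13.2 = 4.20; Δnorth = 27.5 − 1.3 = 26.20.
Bearing = atan2(Δeast, Δnorth) mod 360° = 9.11° ≈ 009°.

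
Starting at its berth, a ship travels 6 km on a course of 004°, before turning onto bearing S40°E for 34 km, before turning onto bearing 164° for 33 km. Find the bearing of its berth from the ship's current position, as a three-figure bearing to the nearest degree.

Leg 1 (004°, 6 km): east 6 sin 4° = 0.42, north 6 cos 4° = 5.99
Leg 2 (S40°E, 34 km): east 34 sin 140° = 21.85, north 34 cos 140° = -26.05
Leg 3 (164°, 33 km): east 33 sin 164° = 9.10, north 33 cos 164° = -31.72
Net displacement: 31.37 east, -51.78 north. Direction back to start is (-31.37, 51.78): bearing = atan2(-31.37, 51.78) mod 360° = 328.79° ≈ 329°.

329°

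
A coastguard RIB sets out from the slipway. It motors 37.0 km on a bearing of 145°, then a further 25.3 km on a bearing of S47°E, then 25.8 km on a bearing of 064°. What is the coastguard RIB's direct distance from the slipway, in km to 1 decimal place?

Leg 1 (145°, 37.0 km): east 37.0 sin 145° = 21.22, north 37.0 cos 145° = -30.31
Leg 2 (S47°E, 25.3 km): east 25.3 sin 133° = 18.50, north 25.3 cos 133° = -17.25
Leg 3 (064°, 25.8 km): east 25.8 sin 64° = 23.19, north 25.8 cos 64° = 11.31
Net: 62.91 east, -36.25 north. Distance = √((62.91)² + (-36.25)²) = 72.612 km.

72.6 km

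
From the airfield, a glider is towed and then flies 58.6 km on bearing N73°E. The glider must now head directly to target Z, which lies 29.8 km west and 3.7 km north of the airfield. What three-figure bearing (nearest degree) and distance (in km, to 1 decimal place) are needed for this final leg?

261°, 86.9 km

Leg 1 (N73°E, 58.6 km): east 58.6 sin 73° = 56.04, north 58.6 cos 73° = 17.13
Current position: (56.04, 17.13). Target: (-29.8, 3.7). Remaining: Δeast = -85.84, Δnorth = -13.43.
Bearing = atan2(-85.84, -13.43) mod 360° = 261.11°; distance = √((-85.84)² + (-13.43)²) = 86.884 km.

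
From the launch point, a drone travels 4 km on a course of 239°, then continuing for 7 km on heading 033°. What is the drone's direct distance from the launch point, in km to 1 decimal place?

Leg 1 (239°, 4 km): east 4 sin 239° = -3.43, north 4 cos 239° = -2.06
Leg 2 (033°, 7 km): east 7 sin 33° = 3.81, north 7 cos 33° = 5.87
Net: 0.38 east, 3.81 north. Distance = √((0.38)² + (3.81)²) = 3.830 km.

3.8 km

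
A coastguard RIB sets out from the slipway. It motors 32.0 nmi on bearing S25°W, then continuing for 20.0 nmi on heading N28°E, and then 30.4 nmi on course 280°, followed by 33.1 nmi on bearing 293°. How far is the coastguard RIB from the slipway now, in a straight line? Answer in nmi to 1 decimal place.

64.9 nmi

Leg 1 (S25°W, 32.0 nmi): east 32.0 sin 205° = -13.52, north 32.0 cos 205° = -29.00
Leg 2 (N28°E, 20.0 nmi): east 20.0 sin 28° = 9.39, north 20.0 cos 28° = 17.66
Leg 3 (280°, 30.4 nmi): east 30.4 sin 280° = -29.94, north 30.4 cos 280° = 5.28
Leg 4 (293°, 33.1 nmi): east 33.1 sin 293° = -30.47, north 33.1 cos 293° = 12.93
Net: -64.54 east, 6.87 north. Distance = √((-64.54)² + (6.87)²) = 64.906 nmi.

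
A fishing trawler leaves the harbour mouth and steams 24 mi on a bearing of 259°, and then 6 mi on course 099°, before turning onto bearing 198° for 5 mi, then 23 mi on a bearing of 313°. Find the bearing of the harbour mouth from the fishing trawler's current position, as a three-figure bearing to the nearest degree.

Leg 1 (259°, 24 mi): east 24 sin 259° = -23.56, north 24 cos 259° = -4.58
Leg 2 (099°, 6 mi): east 6 sin 99° = 5.93, north 6 cos 99° = -0.94
Leg 3 (198°, 5 mi): east 5 sin 198° = -1.55, north 5 cos 198° = -4.76
Leg 4 (313°, 23 mi): east 23 sin 313° = -16.82, north 23 cos 313° = 15.69
Net displacement: -36.00 east, 5.41 north. Direction back to start is (36.00, -5.41): bearing = atan2(36.00, -5.41) mod 360° = 98.55° ≈ 099°.

099°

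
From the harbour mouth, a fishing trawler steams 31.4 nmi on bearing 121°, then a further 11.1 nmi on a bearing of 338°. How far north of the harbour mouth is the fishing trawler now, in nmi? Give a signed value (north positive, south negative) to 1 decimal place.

Leg 1 (121°, 31.4 nmi): east 31.4 sin 121° = 26.92, north 31.4 cos 121° = -16.17
Leg 2 (338°, 11.1 nmi): east 11.1 sin 338° = -4.16, north 11.1 cos 338° = 10.29
Net north component: -5.88 nmi.

-5.9 nmi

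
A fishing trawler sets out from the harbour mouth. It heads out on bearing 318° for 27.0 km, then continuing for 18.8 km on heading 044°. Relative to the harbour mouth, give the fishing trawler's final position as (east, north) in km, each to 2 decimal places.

Leg 1 (318°, 27.0 km): east 27.0 sin 318° = -18.07, north 27.0 cos 318° = 20.06
Leg 2 (044°, 18.8 km): east 18.8 sin 44° = 13.06, north 18.8 cos 44° = 13.52
Summing: -5.01 km east, 33.59 km north → (-5.01, 33.59).

(-5.01, 33.59)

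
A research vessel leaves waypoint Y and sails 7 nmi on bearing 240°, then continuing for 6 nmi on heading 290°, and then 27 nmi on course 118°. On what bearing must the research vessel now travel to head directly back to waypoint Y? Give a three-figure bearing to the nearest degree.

Leg 1 (240°, 7 nmi): east 7 sin 240° = -6.06, north 7 cos 240° = -3.50
Leg 2 (290°, 6 nmi): east 6 sin 290° = -5.64, north 6 cos 290° = 2.05
Leg 3 (118°, 27 nmi): east 27 sin 118° = 23.84, north 27 cos 118° = -12.68
Net displacement: 12.14 east, -14.12 north. Direction back to start is (-12.14, 14.12): bearing = atan2(-12.14, 14.12) mod 360° = 319.32° ≈ 319°.

319°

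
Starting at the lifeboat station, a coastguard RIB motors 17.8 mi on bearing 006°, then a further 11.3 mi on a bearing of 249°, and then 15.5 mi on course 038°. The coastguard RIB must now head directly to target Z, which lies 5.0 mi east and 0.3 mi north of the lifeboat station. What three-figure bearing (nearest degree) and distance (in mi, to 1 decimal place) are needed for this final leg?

Leg 1 (006°, 17.8 mi): east 17.8 sin 6° = 1.86, north 17.8 cos 6° = 17.70
Leg 2 (249°, 11.3 mi): east 11.3 sin 249° = -10.55, north 11.3 cos 249° = -4.05
Leg 3 (038°, 15.5 mi): east 15.5 sin 38° = 9.54, north 15.5 cos 38° = 12.21
Current position: (0.85, 25.87). Target: (5.0, 0.3). Remaining: Δeast = 4.15, Δnorth = -25.57.
Bearing = atan2(4.15, -25.57) mod 360° = 170.79°; distance = √((4.15)² + (-25.57)²) = 25.901 mi.

171°, 25.9 mi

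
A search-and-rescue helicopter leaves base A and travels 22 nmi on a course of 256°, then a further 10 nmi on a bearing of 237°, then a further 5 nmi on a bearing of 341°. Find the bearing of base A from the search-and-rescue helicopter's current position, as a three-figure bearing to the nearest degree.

079°

Leg 1 (256°, 22 nmi): east 22 sin 256° = -21.35, north 22 cos 256° = -5.32
Leg 2 (237°, 10 nmi): east 10 sin 237° = -8.39, north 10 cos 237° = -5.45
Leg 3 (341°, 5 nmi): east 5 sin 341° = -1.63, north 5 cos 341° = 4.73
Net displacement: -31.36 east, -6.04 north. Direction back to start is (31.36, 6.04): bearing = atan2(31.36, 6.04) mod 360° = 79.10° ≈ 079°.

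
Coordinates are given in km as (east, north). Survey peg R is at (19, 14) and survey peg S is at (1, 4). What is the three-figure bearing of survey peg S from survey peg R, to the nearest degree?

Δeast = 1 − 19 = -18.00; Δnorth = 4 − 14 = -10.00.
Bearing = atan2(Δeast, Δnorth) mod 360° = 240.95° ≈ 241°.

241°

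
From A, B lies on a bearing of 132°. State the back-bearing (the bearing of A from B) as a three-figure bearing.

Back-bearing = 132° + 180° = 312°.

312°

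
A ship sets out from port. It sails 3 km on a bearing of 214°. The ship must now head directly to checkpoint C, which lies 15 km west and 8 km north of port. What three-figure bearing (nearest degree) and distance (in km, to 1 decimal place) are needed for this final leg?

Leg 1 (214°, 3 km): east 3 sin 214° = -1.68, north 3 cos 214° = -2.49
Current position: (-1.68, -2.49). Target: (-15, 8). Remaining: Δeast = -13.32, Δnorth = 10.49.
Bearing = atan2(-13.32, 10.49) mod 360° = 308.21°; distance = √((-13.32)² + (10.49)²) = 16.955 km.

308°, 17.0 km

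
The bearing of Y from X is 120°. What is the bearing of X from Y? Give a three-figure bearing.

Back-bearing = 120° + 180° = 300°.

300°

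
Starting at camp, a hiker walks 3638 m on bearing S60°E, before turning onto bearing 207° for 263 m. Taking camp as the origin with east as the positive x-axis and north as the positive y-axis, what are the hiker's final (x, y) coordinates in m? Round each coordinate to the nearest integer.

Leg 1 (S60°E, 3638 m): east 3638 sin 120° = 3150.60, north 3638 cos 120° = -1819.00
Leg 2 (207°, 263 m): east 263 sin 207° = -119.40, north 263 cos 207° = -234.33
Summing: 3031.20 m east, -2053.33 m north → (3031, -2053).

(3031, -2053)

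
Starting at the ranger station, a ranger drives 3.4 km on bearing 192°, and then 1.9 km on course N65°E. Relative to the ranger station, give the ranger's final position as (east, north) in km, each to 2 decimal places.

Leg 1 (192°, 3.4 km): east 3.4 sin 192° = -0.71, north 3.4 cos 192° = -3.33
Leg 2 (N65°E, 1.9 km): east 1.9 sin 65° = 1.72, north 1.9 cos 65° = 0.80
Summing: 1.02 km east, -2.52 km north → (1.02, -2.52).

(1.02, -2.52)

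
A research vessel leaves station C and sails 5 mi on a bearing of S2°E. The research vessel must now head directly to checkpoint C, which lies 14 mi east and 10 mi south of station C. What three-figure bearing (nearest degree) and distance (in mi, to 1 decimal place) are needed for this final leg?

110°, 14.7 mi

Leg 1 (S2°E, 5 mi): east 5 sin 178° = 0.17, north 5 cos 178° = -5.00
Current position: (0.17, -5.00). Target: (14, -10). Remaining: Δeast = 13.83, Δnorth = -5.00.
Bearing = atan2(13.83, -5.00) mod 360° = 109.89°; distance = √((13.83)² + (-5.00)²) = 14.703 mi.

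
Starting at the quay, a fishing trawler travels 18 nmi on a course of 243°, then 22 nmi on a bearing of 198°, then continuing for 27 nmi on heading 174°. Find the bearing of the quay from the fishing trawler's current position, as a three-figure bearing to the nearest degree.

020°

Leg 1 (243°, 18 nmi): east 18 sin 243° = -16.04, north 18 cos 243° = -8.17
Leg 2 (198°, 22 nmi): east 22 sin 198° = -6.80, north 22 cos 198° = -20.92
Leg 3 (174°, 27 nmi): east 27 sin 174° = 2.82, north 27 cos 174° = -26.85
Net displacement: -20.01 east, -55.95 north. Direction back to start is (20.01, 55.95): bearing = atan2(20.01, 55.95) mod 360° = 19.68° ≈ 020°.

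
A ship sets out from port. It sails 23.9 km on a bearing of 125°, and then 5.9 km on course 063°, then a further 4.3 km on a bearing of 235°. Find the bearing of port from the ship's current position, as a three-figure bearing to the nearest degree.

302°

Leg 1 (125°, 23.9 km): east 23.9 sin 125° = 19.58, north 23.9 cos 125° = -13.71
Leg 2 (063°, 5.9 km): east 5.9 sin 63° = 5.26, north 5.9 cos 63° = 2.68
Leg 3 (235°, 4.3 km): east 4.3 sin 235° = -3.52, north 4.3 cos 235° = -2.47
Net displacement: 21.31 east, -13.50 north. Direction back to start is (-21.31, 13.50): bearing = atan2(-21.31, 13.50) mod 360° = 302.34° ≈ 302°.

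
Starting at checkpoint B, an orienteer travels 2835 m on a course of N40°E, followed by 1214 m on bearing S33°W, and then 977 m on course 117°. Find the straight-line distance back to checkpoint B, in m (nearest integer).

Leg 1 (N40°E, 2835 m): east 2835 sin 40° = 1822.30, north 2835 cos 40° = 2171.74
Leg 2 (S33°W, 1214 m): east 1214 sin 213° = -661.19, north 1214 cos 213° = -1018.15
Leg 3 (117°, 977 m): east 977 sin 117° = 870.51, north 977 cos 117° = -443.55
Net: 2031.62 east, 710.04 north. Distance = √((2031.62)² + (710.04)²) = 2152.128 m.

2152 m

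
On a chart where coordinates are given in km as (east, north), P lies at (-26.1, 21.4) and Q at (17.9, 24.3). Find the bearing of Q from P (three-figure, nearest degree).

086°

Δeast = 17.9 − -26.1 = 44.00; Δnorth = 24.3 − 21.4 = 2.90.
Bearing = atan2(Δeast, Δnorth) mod 360° = 86.23° ≈ 086°.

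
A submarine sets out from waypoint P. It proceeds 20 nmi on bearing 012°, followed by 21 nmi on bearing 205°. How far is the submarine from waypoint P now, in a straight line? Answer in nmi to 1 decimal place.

Leg 1 (012°, 20 nmi): east 20 sin 12° = 4.16, north 20 cos 12° = 19.56
Leg 2 (205°, 21 nmi): east 21 sin 205° = -8.87, north 21 cos 205° = -19.03
Net: -4.72 east, 0.53 north. Distance = √((-4.72)² + (0.53)²) = 4.746 nmi.

4.7 nmi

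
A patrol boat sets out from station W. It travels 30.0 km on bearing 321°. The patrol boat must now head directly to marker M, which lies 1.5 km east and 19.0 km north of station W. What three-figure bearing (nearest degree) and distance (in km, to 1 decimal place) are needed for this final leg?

102°, 20.8 km

Leg 1 (321°, 30.0 km): east 30.0 sin 321° = -18.88, north 30.0 cos 321° = 23.31
Current position: (-18.88, 23.31). Target: (1.5, 19.0). Remaining: Δeast = 20.38, Δnorth = -4.31.
Bearing = atan2(20.38, -4.31) mod 360° = 101.95°; distance = √((20.38)² + (-4.31)²) = 20.831 km.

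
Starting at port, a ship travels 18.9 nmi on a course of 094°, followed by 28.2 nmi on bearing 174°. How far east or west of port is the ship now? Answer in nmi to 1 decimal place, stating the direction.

Leg 1 (094°, 18.9 nmi): east 18.9 sin 94° = 18.85, north 18.9 cos 94° = -1.32
Leg 2 (174°, 28.2 nmi): east 28.2 sin 174° = 2.95, north 28.2 cos 174° = -28.05
Net east component: 21.80 nmi.

21.8 nmi east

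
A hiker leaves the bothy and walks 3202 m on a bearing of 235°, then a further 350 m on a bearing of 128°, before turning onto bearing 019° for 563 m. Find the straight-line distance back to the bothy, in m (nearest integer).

2644 m

Leg 1 (235°, 3202 m): east 3202 sin 235° = -2622.92, north 3202 cos 235° = -1836.59
Leg 2 (128°, 350 m): east 350 sin 128° = 275.80, north 350 cos 128° = -215.48
Leg 3 (019°, 563 m): east 563 sin 19° = 183.29, north 563 cos 19° = 532.33
Net: -2163.83 east, -1519.75 north. Distance = √((-2163.83)² + (-1519.75)²) = 2644.196 m.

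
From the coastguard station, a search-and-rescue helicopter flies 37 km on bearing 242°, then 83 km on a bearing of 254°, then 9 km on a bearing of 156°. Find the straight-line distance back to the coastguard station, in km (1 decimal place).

Leg 1 (242°, 37 km): east 37 sin 242° = -32.67, north 37 cos 242° = -17.37
Leg 2 (254°, 83 km): east 83 sin 254° = -79.78, north 83 cos 254° = -22.88
Leg 3 (156°, 9 km): east 9 sin 156° = 3.66, north 9 cos 156° = -8.22
Net: -108.79 east, -48.47 north. Distance = √((-108.79)² + (-48.47)²) = 119.102 km.

119.1 km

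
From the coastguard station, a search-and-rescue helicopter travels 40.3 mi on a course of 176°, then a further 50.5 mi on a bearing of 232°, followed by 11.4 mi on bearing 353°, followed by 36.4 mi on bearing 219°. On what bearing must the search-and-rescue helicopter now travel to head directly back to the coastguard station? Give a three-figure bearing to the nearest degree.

Leg 1 (176°, 40.3 mi): east 40.3 sin 176° = 2.81, north 40.3 cos 176° = -40.20
Leg 2 (232°, 50.5 mi): east 50.5 sin 232° = -39.79, north 50.5 cos 232° = -31.09
Leg 3 (353°, 11.4 mi): east 11.4 sin 353° = -1.39, north 11.4 cos 353° = 11.32
Leg 4 (219°, 36.4 mi): east 36.4 sin 219° = -22.91, north 36.4 cos 219° = -28.29
Net displacement: -61.28 east, -88.27 north. Direction back to start is (61.28, 88.27): bearing = atan2(61.28, 88.27) mod 360° = 34.77° ≈ 035°.

035°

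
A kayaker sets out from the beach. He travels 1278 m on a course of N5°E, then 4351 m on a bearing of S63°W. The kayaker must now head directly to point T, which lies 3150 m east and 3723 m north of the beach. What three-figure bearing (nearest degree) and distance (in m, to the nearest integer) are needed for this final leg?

057°, 8210 m

Leg 1 (N5°E, 1278 m): east 1278 sin 5° = 111.39, north 1278 cos 5° = 1273.14
Leg 2 (S63°W, 4351 m): east 4351 sin 243° = -3876.77, north 4351 cos 243° = -1975.31
Current position: (-3765.38, -702.18). Target: (3150, 3723). Remaining: Δeast = 6915.38, Δnorth = 4425.18.
Bearing = atan2(6915.38, 4425.18) mod 360° = 57.38°; distance = √((6915.38)² + (4425.18)²) = 8210.038 m.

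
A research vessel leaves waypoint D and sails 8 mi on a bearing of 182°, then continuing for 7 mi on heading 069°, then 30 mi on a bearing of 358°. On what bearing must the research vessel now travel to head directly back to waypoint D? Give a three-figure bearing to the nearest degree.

192°

Leg 1 (182°, 8 mi): east 8 sin 182° = -0.28, north 8 cos 182° = -8.00
Leg 2 (069°, 7 mi): east 7 sin 69° = 6.54, north 7 cos 69° = 2.51
Leg 3 (358°, 30 mi): east 30 sin 358° = -1.05, north 30 cos 358° = 29.98
Net displacement: 5.21 east, 24.50 north. Direction back to start is (-5.21, -24.50): bearing = atan2(-5.21, -24.50) mod 360° = 192.01° ≈ 192°.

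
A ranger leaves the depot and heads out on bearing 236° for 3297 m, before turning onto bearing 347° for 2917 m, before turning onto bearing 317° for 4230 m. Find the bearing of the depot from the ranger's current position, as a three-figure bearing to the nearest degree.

123°

Leg 1 (236°, 3297 m): east 3297 sin 236° = -2733.34, north 3297 cos 236° = -1843.66
Leg 2 (347°, 2917 m): east 2917 sin 347° = -656.18, north 2917 cos 347° = 2842.24
Leg 3 (317°, 4230 m): east 4230 sin 317° = -2884.85, north 4230 cos 317° = 3093.63
Net displacement: -6274.37 east, 4092.20 north. Direction back to start is (6274.37, -4092.20): bearing = atan2(6274.37, -4092.20) mod 360° = 123.11° ≈ 123°.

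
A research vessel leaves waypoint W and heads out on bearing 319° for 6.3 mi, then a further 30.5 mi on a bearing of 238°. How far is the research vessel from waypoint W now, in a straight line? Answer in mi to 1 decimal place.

Leg 1 (319°, 6.3 mi): east 6.3 sin 319° = -4.13, north 6.3 cos 319° = 4.75
Leg 2 (238°, 30.5 mi): east 30.5 sin 238° = -25.87, north 30.5 cos 238° = -16.16
Net: -30.00 east, -11.41 north. Distance = √((-30.00)² + (-11.41)²) = 32.095 mi.

32.1 mi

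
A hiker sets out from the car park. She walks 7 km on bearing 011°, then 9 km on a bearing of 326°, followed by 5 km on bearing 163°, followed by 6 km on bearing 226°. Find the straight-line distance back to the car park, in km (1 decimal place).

Leg 1 (011°, 7 km): east 7 sin 11° = 1.34, north 7 cos 11° = 6.87
Leg 2 (326°, 9 km): east 9 sin 326° = -5.03, north 9 cos 326° = 7.46
Leg 3 (163°, 5 km): east 5 sin 163° = 1.46, north 5 cos 163° = -4.78
Leg 4 (226°, 6 km): east 6 sin 226° = -4.32, north 6 cos 226° = -4.17
Net: -6.55 east, 5.38 north. Distance = √((-6.55)² + (5.38)²) = 8.479 km.

8.5 km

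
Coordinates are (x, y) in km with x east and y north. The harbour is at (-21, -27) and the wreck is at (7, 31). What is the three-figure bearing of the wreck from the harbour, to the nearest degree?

Δeast = 7 − -21 = 28.00; Δnorth = 31 − -27 = 58.00.
Bearing = atan2(Δeast, Δnorth) mod 360° = 25.77° ≈ 026°.

026°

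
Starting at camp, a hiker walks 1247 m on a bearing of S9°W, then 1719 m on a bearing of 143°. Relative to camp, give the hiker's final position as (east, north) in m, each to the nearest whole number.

(839, -2605)

Leg 1 (S9°W, 1247 m): east 1247 sin 189° = -195.07, north 1247 cos 189° = -1231.65
Leg 2 (143°, 1719 m): east 1719 sin 143° = 1034.52, north 1719 cos 143° = -1372.85
Summing: 839.45 m east, -2604.50 m north → (839, -2605).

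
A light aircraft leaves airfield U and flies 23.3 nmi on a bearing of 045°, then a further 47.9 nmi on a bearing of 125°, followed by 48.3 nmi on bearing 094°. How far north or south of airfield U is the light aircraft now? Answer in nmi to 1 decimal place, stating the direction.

Leg 1 (045°, 23.3 nmi): east 23.3 sin 45° = 16.48, north 23.3 cos 45° = 16.48
Leg 2 (125°, 47.9 nmi): east 47.9 sin 125° = 39.24, north 47.9 cos 125° = -27.47
Leg 3 (094°, 48.3 nmi): east 48.3 sin 94° = 48.18, north 48.3 cos 94° = -3.37
Net north component: -14.37 nmi.

14.4 nmi south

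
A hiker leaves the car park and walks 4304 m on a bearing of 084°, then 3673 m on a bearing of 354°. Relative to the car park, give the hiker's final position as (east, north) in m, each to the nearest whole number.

(3896, 4103)

Leg 1 (084°, 4304 m): east 4304 sin 84° = 4280.42, north 4304 cos 84° = 449.89
Leg 2 (354°, 3673 m): east 3673 sin 354° = -383.93, north 3673 cos 354° = 3652.88
Summing: 3896.49 m east, 4102.77 m north → (3896, 4103).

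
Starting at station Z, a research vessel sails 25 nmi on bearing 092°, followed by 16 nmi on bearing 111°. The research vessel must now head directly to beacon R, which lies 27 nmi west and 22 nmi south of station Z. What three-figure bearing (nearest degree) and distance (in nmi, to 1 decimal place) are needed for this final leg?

Leg 1 (092°, 25 nmi): east 25 sin 92° = 24.98, north 25 cos 92° = -0.87
Leg 2 (111°, 16 nmi): east 16 sin 111° = 14.94, north 16 cos 111° = -5.73
Current position: (39.92, -6.61). Target: (-27, -22). Remaining: Δeast = -66.92, Δnorth = -15.39.
Bearing = atan2(-66.92, -15.39) mod 360° = 257.05°; distance = √((-66.92)² + (-15.39)²) = 68.670 nmi.

257°, 68.7 nmi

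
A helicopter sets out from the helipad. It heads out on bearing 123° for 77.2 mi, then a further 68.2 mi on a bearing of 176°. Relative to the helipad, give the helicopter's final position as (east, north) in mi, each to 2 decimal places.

(69.50, -110.08)

Leg 1 (123°, 77.2 mi): east 77.2 sin 123° = 64.75, north 77.2 cos 123° = -42.05
Leg 2 (176°, 68.2 mi): east 68.2 sin 176° = 4.76, north 68.2 cos 176° = -68.03
Summing: 69.50 mi east, -110.08 mi north → (69.50, -110.08).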